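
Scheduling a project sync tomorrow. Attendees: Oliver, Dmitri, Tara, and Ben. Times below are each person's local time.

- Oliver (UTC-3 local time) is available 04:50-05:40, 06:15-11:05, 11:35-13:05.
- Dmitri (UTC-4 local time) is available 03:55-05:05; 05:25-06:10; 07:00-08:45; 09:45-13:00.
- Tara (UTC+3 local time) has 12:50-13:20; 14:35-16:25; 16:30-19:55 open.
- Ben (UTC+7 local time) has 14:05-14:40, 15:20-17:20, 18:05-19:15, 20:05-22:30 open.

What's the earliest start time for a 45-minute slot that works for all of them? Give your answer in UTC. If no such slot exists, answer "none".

14:35

Oliver in UTC: 07:50-08:40, 09:15-14:05, 14:35-16:05 (add 3h to convert from UTC-3).
Dmitri in UTC: 07:55-09:05, 09:25-10:10, 11:00-12:45, 13:45-17:00 (add 4h to convert from UTC-4).
Tara in UTC: 09:50-10:20, 11:35-13:25, 13:30-16:55 (subtract 3h to convert from UTC+3).
Ben in UTC: 07:05-07:40, 08:20-10:20, 11:05-12:15, 13:05-15:30 (subtract 7h to convert from UTC+7).
Oliver ∩ Dmitri: 07:55-08:40, 09:25-10:10, 11:00-12:45, 13:45-14:05, 14:35-16:05.
Oliver ∩ Dmitri ∩ Tara: 09:50-10:10, 11:35-12:45, 13:45-14:05, 14:35-16:05.
Oliver ∩ Dmitri ∩ Tara ∩ Ben: 09:50-10:10, 11:35-12:15, 13:45-14:05, 14:35-15:30.
The first common window of at least 45 minutes is 14:35-15:30, so the earliest start is 14:35.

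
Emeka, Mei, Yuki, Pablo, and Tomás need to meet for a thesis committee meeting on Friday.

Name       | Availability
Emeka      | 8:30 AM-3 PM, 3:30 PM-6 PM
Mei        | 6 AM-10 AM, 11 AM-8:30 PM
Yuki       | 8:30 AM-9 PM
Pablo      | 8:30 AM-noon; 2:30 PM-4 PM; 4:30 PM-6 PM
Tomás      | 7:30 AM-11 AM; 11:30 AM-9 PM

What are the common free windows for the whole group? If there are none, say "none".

Emeka ∩ Mei: 08:30-10:00, 11:00-15:00, 15:30-18:00.
Emeka ∩ Mei ∩ Yuki: 08:30-10:00, 11:00-15:00, 15:30-18:00.
Emeka ∩ Mei ∩ Yuki ∩ Pablo: 08:30-10:00, 11:00-12:00, 14:30-15:00, 15:30-16:00, 16:30-18:00.
Emeka ∩ Mei ∩ Yuki ∩ Pablo ∩ Tomás: 08:30-10:00, 11:30-12:00, 14:30-15:00, 15:30-16:00, 16:30-18:00.

08:30-10:00, 11:30-12:00, 14:30-15:00, 15:30-16:00, 16:30-18:00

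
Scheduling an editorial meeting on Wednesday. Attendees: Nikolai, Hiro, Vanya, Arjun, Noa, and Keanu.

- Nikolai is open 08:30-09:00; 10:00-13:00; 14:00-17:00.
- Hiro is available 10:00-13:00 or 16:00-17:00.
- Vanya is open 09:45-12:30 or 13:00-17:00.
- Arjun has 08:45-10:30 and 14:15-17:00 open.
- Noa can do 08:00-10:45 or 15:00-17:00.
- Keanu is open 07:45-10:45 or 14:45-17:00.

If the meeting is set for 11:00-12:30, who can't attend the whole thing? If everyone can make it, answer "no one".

Nikolai: free for 11:00-12:30. Hiro: free for 11:00-12:30. Vanya: free for 11:00-12:30. Arjun: not fully free for 11:00-12:30. Noa: not fully free for 11:00-12:30. Keanu: not fully free for 11:00-12:30.

Arjun, Keanu, Noa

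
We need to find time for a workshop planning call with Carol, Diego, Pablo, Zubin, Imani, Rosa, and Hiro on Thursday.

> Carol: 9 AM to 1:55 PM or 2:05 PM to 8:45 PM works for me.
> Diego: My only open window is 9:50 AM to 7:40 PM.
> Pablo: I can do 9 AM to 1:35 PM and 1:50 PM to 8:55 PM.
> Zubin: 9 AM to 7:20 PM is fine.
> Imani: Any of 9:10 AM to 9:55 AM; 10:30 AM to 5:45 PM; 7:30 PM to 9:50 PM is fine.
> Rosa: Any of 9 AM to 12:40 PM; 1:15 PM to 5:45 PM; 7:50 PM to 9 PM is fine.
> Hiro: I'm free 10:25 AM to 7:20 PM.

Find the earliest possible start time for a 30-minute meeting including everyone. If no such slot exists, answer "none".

Carol ∩ Diego: 09:50-13:55, 14:05-19:40.
Carol ∩ Diego ∩ Pablo: 09:50-13:35, 13:50-13:55, 14:05-19:40.
Carol ∩ Diego ∩ Pablo ∩ Zubin: 09:50-13:35, 13:50-13:55, 14:05-19:20.
Carol ∩ Diego ∩ Pablo ∩ Zubin ∩ Imani: 09:50-09:55, 10:30-13:35, 13:50-13:55, 14:05-17:45.
Carol ∩ Diego ∩ Pablo ∩ Zubin ∩ Imani ∩ Rosa: 09:50-09:55, 10:30-12:40, 13:15-13:35, 13:50-13:55, 14:05-17:45.
Carol ∩ Diego ∩ Pablo ∩ Zubin ∩ Imani ∩ Rosa ∩ Hiro: 10:30-12:40, 13:15-13:35, 13:50-13:55, 14:05-17:45.
The first common window of at least 30 minutes is 10:30-12:40, so the earliest start is 10:30.

10:30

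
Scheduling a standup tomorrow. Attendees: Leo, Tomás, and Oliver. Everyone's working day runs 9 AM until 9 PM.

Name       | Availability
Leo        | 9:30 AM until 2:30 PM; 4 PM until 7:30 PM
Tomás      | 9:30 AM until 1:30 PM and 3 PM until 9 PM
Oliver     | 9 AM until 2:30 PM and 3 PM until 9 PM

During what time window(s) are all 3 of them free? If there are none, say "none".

Leo ∩ Tomás: 09:30-13:30, 16:00-19:30.
Leo ∩ Tomás ∩ Oliver: 09:30-13:30, 16:00-19:30.

09:30-13:30, 16:00-19:30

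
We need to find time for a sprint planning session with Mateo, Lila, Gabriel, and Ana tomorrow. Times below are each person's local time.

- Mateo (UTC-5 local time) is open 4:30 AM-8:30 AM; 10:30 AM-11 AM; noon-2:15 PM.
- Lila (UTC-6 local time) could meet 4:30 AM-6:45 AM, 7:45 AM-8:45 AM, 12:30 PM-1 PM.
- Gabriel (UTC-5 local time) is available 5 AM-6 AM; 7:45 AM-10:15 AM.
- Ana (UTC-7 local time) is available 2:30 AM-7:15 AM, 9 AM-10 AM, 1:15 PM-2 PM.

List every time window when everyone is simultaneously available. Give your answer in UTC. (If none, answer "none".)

Mateo in UTC: 09:30-13:30, 15:30-16:00, 17:00-19:15 (add 5h to convert from UTC-5).
Lila in UTC: 10:30-12:45, 13:45-14:45, 18:30-19:00 (add 6h to convert from UTC-6).
Gabriel in UTC: 10:00-11:00, 12:45-15:15 (add 5h to convert from UTC-5).
Ana in UTC: 09:30-14:15, 16:00-17:00, 20:15-21:00 (add 7h to convert from UTC-7).
Mateo ∩ Lila: 10:30-12:45, 18:30-19:00.
Mateo ∩ Lila ∩ Gabriel: 10:30-11:00.
Mateo ∩ Lila ∩ Gabriel ∩ Ana: 10:30-11:00.

10:30-11:00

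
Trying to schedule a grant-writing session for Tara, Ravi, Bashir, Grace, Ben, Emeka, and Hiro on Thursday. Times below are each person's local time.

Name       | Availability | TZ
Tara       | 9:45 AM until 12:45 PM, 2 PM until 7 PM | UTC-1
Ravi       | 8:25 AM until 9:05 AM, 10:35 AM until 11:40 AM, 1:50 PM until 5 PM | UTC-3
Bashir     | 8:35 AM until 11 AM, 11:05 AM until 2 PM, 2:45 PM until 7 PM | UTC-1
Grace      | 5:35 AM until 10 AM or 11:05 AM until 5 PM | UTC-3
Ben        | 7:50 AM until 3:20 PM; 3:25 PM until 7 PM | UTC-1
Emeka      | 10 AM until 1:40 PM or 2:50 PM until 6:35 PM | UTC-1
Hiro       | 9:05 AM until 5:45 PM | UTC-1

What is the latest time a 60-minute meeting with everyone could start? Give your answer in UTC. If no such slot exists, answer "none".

17:45

Tara in UTC: 10:45-13:45, 15:00-20:00 (add 1h to convert from UTC-1).
Ravi in UTC: 11:25-12:05, 13:35-14:40, 16:50-20:00 (add 3h to convert from UTC-3).
Bashir in UTC: 09:35-12:00, 12:05-15:00, 15:45-20:00 (add 1h to convert from UTC-1).
Grace in UTC: 08:35-13:00, 14:05-20:00 (add 3h to convert from UTC-3).
Ben in UTC: 08:50-16:20, 16:25-20:00 (add 1h to convert from UTC-1).
Emeka in UTC: 11:00-14:40, 15:50-19:35 (add 1h to convert from UTC-1).
Hiro in UTC: 10:05-18:45 (add 1h to convert from UTC-1).
Tara ∩ Ravi: 11:25-12:05, 13:35-13:45, 16:50-20:00.
Tara ∩ Ravi ∩ Bashir: 11:25-12:00, 13:35-13:45, 16:50-20:00.
Tara ∩ Ravi ∩ Bashir ∩ Grace: 11:25-12:00, 16:50-20:00.
Tara ∩ Ravi ∩ Bashir ∩ Grace ∩ Ben: 11:25-12:00, 16:50-20:00.
Tara ∩ Ravi ∩ Bashir ∩ Grace ∩ Ben ∩ Emeka: 11:25-12:00, 16:50-19:35.
Tara ∩ Ravi ∩ Bashir ∩ Grace ∩ Ben ∩ Emeka ∩ Hiro: 11:25-12:00, 16:50-18:45.
So the common availability across everyone is 11:25-12:00, 16:50-18:45.
The last common window of at least 60 minutes is 16:50-18:45; a 60-minute meeting can start as late as 17:45 and still end by 18:45.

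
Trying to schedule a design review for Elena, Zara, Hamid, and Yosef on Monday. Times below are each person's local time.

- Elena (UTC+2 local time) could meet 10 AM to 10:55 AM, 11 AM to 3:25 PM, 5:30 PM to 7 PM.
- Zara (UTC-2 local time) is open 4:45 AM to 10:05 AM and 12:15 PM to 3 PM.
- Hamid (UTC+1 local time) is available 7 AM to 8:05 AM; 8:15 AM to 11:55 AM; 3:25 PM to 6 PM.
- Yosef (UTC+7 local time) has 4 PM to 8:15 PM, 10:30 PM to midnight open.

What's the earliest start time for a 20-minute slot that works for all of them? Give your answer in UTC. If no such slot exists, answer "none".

09:00

Elena in UTC: 08:00-08:55, 09:00-13:25, 15:30-17:00 (subtract 2h to convert from UTC+2).
Zara in UTC: 06:45-12:05, 14:15-17:00 (add 2h to convert from UTC-2).
Hamid in UTC: 06:00-07:05, 07:15-10:55, 14:25-17:00 (subtract 1h to convert from UTC+1).
Yosef in UTC: 09:00-13:15, 15:30-17:00 (subtract 7h to convert from UTC+7).
Elena ∩ Zara: 08:00-08:55, 09:00-12:05, 15:30-17:00.
Elena ∩ Zara ∩ Hamid: 08:00-08:55, 09:00-10:55, 15:30-17:00.
Elena ∩ Zara ∩ Hamid ∩ Yosef: 09:00-10:55, 15:30-17:00.
The first common window of at least 20 minutes is 09:00-10:55, so the earliest start is 09:00.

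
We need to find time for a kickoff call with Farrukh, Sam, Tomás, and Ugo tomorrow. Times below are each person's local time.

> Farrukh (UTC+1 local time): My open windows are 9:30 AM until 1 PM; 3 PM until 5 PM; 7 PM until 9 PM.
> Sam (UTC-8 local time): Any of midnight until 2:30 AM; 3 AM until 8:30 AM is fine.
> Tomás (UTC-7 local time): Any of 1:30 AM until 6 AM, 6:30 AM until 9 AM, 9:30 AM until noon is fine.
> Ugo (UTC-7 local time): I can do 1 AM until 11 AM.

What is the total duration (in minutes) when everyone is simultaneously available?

300

Farrukh in UTC: 08:30-12:00, 14:00-16:00, 18:00-20:00 (subtract 1h to convert from UTC+1).
Sam in UTC: 08:00-10:30, 11:00-16:30 (add 8h to convert from UTC-8).
Tomás in UTC: 08:30-13:00, 13:30-16:00, 16:30-19:00 (add 7h to convert from UTC-7).
Ugo in UTC: 08:00-18:00 (add 7h to convert from UTC-7).
Farrukh ∩ Sam: 08:30-10:30, 11:00-12:00, 14:00-16:00.
Farrukh ∩ Sam ∩ Tomás: 08:30-10:30, 11:00-12:00, 14:00-16:00.
Farrukh ∩ Sam ∩ Tomás ∩ Ugo: 08:30-10:30, 11:00-12:00, 14:00-16:00.
Those are the intersection windows.
Summing the common windows: 120 + 60 + 120 = 300 minutes.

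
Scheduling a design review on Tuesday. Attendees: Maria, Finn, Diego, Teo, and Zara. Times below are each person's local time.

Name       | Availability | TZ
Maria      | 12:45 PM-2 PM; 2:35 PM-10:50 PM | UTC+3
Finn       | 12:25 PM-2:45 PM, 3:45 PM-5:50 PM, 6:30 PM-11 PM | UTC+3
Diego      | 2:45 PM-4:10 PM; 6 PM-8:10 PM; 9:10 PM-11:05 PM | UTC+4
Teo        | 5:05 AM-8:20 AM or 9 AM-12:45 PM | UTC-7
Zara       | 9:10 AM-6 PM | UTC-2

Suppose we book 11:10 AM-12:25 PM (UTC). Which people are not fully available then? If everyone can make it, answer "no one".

Diego, Finn, Maria, Teo

Maria in UTC: 09:45-11:00, 11:35-19:50 (subtract 3h to convert from UTC+3).
Finn in UTC: 09:25-11:45, 12:45-14:50, 15:30-20:00 (subtract 3h to convert from UTC+3).
Diego in UTC: 10:45-12:10, 14:00-16:10, 17:10-19:05 (subtract 4h to convert from UTC+4).
Teo in UTC: 12:05-15:20, 16:00-19:45 (add 7h to convert from UTC-7).
Zara in UTC: 11:10-20:00 (add 2h to convert from UTC-2).
Maria: not fully free for 11:10-12:25. Finn: not fully free for 11:10-12:25. Diego: not fully free for 11:10-12:25. Teo: not fully free for 11:10-12:25. Zara: free for 11:10-12:25.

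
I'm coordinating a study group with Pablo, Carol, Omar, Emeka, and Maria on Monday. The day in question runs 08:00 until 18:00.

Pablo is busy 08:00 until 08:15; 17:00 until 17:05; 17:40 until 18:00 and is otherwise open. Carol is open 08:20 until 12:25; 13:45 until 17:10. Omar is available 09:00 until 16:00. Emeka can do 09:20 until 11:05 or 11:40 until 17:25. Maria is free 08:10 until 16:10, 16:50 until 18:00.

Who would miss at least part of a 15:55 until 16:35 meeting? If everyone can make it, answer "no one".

Maria, Omar

Pablo free: 08:15-17:00, 17:05-17:40 (invert busy blocks within the working day).
Carol free: 08:20-12:25, 13:45-17:10.
Omar free: 09:00-16:00.
Emeka free: 09:20-11:05, 11:40-17:25.
Maria free: 08:10-16:10, 16:50-18:00.
Pablo: free for 15:55-16:35. Carol: free for 15:55-16:35. Omar: not fully free for 15:55-16:35. Emeka: free for 15:55-16:35. Maria: not fully free for 15:55-16:35.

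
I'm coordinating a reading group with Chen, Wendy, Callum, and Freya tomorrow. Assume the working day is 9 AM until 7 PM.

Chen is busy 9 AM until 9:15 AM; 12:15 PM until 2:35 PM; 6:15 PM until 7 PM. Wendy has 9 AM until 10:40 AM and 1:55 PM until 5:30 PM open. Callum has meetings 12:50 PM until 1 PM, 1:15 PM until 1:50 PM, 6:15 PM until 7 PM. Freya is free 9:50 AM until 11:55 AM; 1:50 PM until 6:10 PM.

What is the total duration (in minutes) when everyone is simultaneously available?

Chen free: 09:15-12:15, 14:35-18:15 (invert busy blocks within the working day).
Wendy free: 09:00-10:40, 13:55-17:30.
Callum free: 09:00-12:50, 13:00-13:15, 13:50-18:15 (invert busy blocks within the working day).
Freya free: 09:50-11:55, 13:50-18:10.
Chen ∩ Wendy: 09:15-10:40, 14:35-17:30.
Chen ∩ Wendy ∩ Callum: 09:15-10:40, 14:35-17:30.
Chen ∩ Wendy ∩ Callum ∩ Freya: 09:50-10:40, 14:35-17:30.
So the common availability across everyone is 09:50-10:40, 14:35-17:30.
Summing the common windows: 50 + 175 = 225 minutes.

225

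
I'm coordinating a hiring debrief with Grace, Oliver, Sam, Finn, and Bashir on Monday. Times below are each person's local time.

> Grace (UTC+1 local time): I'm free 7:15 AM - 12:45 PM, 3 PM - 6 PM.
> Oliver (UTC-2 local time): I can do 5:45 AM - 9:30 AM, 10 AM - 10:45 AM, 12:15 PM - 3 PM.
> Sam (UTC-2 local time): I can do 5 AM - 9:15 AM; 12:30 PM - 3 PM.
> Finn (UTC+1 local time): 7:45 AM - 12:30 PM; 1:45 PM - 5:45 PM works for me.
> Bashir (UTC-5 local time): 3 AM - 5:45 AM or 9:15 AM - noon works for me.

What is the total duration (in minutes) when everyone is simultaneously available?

Grace in UTC: 06:15-11:45, 14:00-17:00 (subtract 1h to convert from UTC+1).
Oliver in UTC: 07:45-11:30, 12:00-12:45, 14:15-17:00 (add 2h to convert from UTC-2).
Sam in UTC: 07:00-11:15, 14:30-17:00 (add 2h to convert from UTC-2).
Finn in UTC: 06:45-11:30, 12:45-16:45 (subtract 1h to convert from UTC+1).
Bashir in UTC: 08:00-10:45, 14:15-17:00 (add 5h to convert from UTC-5).
Grace ∩ Oliver: 07:45-11:30, 14:15-17:00.
Grace ∩ Oliver ∩ Sam: 07:45-11:15, 14:30-17:00.
Grace ∩ Oliver ∩ Sam ∩ Finn: 07:45-11:15, 14:30-16:45.
Grace ∩ Oliver ∩ Sam ∩ Finn ∩ Bashir: 08:00-10:45, 14:30-16:45.
Summing the common windows: 165 + 135 = 300 minutes.

300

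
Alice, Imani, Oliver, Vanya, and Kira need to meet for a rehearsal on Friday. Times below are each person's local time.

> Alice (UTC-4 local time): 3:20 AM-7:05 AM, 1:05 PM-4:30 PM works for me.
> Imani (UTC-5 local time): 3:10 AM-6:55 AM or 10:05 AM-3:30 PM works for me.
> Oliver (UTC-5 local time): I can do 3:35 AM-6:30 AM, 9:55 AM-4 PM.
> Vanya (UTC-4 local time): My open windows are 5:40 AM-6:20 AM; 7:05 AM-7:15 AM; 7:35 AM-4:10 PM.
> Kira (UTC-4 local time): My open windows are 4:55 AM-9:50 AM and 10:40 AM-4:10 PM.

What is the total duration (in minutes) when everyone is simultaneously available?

225

Alice in UTC: 07:20-11:05, 17:05-20:30 (add 4h to convert from UTC-4).
Imani in UTC: 08:10-11:55, 15:05-20:30 (add 5h to convert from UTC-5).
Oliver in UTC: 08:35-11:30, 14:55-21:00 (add 5h to convert from UTC-5).
Vanya in UTC: 09:40-10:20, 11:05-11:15, 11:35-20:10 (add 4h to convert from UTC-4).
Kira in UTC: 08:55-13:50, 14:40-20:10 (add 4h to convert from UTC-4).
Alice ∩ Imani: 08:10-11:05, 17:05-20:30.
Alice ∩ Imani ∩ Oliver: 08:35-11:05, 17:05-20:30.
Alice ∩ Imani ∩ Oliver ∩ Vanya: 09:40-10:20, 17:05-20:10.
Alice ∩ Imani ∩ Oliver ∩ Vanya ∩ Kira: 09:40-10:20, 17:05-20:10.
Summing the common windows: 40 + 185 = 225 minutes.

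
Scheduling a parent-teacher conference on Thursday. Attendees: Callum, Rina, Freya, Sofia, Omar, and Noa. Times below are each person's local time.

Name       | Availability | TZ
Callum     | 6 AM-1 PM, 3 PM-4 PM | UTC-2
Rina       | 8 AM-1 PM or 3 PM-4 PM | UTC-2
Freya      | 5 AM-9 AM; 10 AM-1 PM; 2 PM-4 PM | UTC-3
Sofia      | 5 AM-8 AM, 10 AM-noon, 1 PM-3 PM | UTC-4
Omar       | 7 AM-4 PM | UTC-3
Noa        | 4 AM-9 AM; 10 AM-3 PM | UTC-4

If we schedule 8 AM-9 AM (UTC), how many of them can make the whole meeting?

3

Callum in UTC: 08:00-15:00, 17:00-18:00 (add 2h to convert from UTC-2).
Rina in UTC: 10:00-15:00, 17:00-18:00 (add 2h to convert from UTC-2).
Freya in UTC: 08:00-12:00, 13:00-16:00, 17:00-19:00 (add 3h to convert from UTC-3).
Sofia in UTC: 09:00-12:00, 14:00-16:00, 17:00-19:00 (add 4h to convert from UTC-4).
Omar in UTC: 10:00-19:00 (add 3h to convert from UTC-3).
Noa in UTC: 08:00-13:00, 14:00-19:00 (add 4h to convert from UTC-4).
Callum, Freya, and Noa can make the full 08:00-09:00 slot — that's 3.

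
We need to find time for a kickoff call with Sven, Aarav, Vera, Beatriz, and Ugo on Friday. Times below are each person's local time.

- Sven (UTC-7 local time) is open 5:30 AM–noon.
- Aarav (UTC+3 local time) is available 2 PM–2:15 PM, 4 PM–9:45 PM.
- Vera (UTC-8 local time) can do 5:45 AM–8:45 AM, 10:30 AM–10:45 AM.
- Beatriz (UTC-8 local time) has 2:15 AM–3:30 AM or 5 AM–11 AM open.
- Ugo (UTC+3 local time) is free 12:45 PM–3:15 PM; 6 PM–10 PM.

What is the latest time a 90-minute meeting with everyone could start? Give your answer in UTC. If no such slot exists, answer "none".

15:15

Sven in UTC: 12:30-19:00 (add 7h to convert from UTC-7).
Aarav in UTC: 11:00-11:15, 13:00-18:45 (subtract 3h to convert from UTC+3).
Vera in UTC: 13:45-16:45, 18:30-18:45 (add 8h to convert from UTC-8).
Beatriz in UTC: 10:15-11:30, 13:00-19:00 (add 8h to convert from UTC-8).
Ugo in UTC: 09:45-12:15, 15:00-19:00 (subtract 3h to convert from UTC+3).
Sven ∩ Aarav: 13:00-18:45.
Sven ∩ Aarav ∩ Vera: 13:45-16:45, 18:30-18:45.
Sven ∩ Aarav ∩ Vera ∩ Beatriz: 13:45-16:45, 18:30-18:45.
Sven ∩ Aarav ∩ Vera ∩ Beatriz ∩ Ugo: 15:00-16:45, 18:30-18:45.
So the common availability across everyone is 15:00-16:45, 18:30-18:45.
The last common window of at least 90 minutes is 15:00-16:45; a 90-minute meeting can start as late as 15:15 and still end by 16:45.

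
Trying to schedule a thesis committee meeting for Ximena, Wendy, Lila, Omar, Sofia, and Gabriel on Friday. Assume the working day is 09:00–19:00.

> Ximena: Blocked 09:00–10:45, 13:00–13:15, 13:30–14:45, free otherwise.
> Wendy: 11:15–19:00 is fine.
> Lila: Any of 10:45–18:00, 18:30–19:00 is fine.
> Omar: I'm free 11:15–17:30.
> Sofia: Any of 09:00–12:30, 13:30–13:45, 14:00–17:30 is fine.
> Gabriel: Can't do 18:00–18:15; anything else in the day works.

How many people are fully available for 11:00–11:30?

Ximena free: 10:45-13:00, 13:15-13:30, 14:45-19:00 (invert busy blocks within the working day).
Wendy free: 11:15-19:00.
Lila free: 10:45-18:00, 18:30-19:00.
Omar free: 11:15-17:30.
Sofia free: 09:00-12:30, 13:30-13:45, 14:00-17:30.
Gabriel free: 09:00-18:00, 18:15-19:00 (invert busy blocks within the working day).
Ximena, Lila, Sofia, and Gabriel can make the full 11:00-11:30 slot — that's 4.

4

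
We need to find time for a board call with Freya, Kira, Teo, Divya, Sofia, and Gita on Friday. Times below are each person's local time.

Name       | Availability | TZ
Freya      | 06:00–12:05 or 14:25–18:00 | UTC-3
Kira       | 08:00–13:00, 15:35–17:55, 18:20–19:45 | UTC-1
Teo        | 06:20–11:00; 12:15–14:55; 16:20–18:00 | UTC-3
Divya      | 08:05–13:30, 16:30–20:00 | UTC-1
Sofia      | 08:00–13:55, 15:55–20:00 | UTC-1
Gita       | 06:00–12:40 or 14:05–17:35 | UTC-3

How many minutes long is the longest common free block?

Freya in UTC: 09:00-15:05, 17:25-21:00 (add 3h to convert from UTC-3).
Kira in UTC: 09:00-14:00, 16:35-18:55, 19:20-20:45 (add 1h to convert from UTC-1).
Teo in UTC: 09:20-14:00, 15:15-17:55, 19:20-21:00 (add 3h to convert from UTC-3).
Divya in UTC: 09:05-14:30, 17:30-21:00 (add 1h to convert from UTC-1).
Sofia in UTC: 09:00-14:55, 16:55-21:00 (add 1h to convert from UTC-1).
Gita in UTC: 09:00-15:40, 17:05-20:35 (add 3h to convert from UTC-3).
Freya ∩ Kira: 09:00-14:00, 17:25-18:55, 19:20-20:45.
Freya ∩ Kira ∩ Teo: 09:20-14:00, 17:25-17:55, 19:20-20:45.
Freya ∩ Kira ∩ Teo ∩ Divya: 09:20-14:00, 17:30-17:55, 19:20-20:45.
Freya ∩ Kira ∩ Teo ∩ Divya ∩ Sofia: 09:20-14:00, 17:30-17:55, 19:20-20:45.
Freya ∩ Kira ∩ Teo ∩ Divya ∩ Sofia ∩ Gita: 09:20-14:00, 17:30-17:55, 19:20-20:35.
The longest is 09:20-14:00 at 280 minutes.

280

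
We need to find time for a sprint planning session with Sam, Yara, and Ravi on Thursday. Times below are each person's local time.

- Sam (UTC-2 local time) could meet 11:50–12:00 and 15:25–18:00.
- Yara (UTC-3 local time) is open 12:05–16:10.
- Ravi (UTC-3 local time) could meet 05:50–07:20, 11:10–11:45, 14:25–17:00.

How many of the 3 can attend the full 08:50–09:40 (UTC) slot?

Sam in UTC: 13:50-14:00, 17:25-20:00 (add 2h to convert from UTC-2).
Yara in UTC: 15:05-19:10 (add 3h to convert from UTC-3).
Ravi in UTC: 08:50-10:20, 14:10-14:45, 17:25-20:00 (add 3h to convert from UTC-3).
Ravi can make the full 08:50-09:40 slot — that's 1.

1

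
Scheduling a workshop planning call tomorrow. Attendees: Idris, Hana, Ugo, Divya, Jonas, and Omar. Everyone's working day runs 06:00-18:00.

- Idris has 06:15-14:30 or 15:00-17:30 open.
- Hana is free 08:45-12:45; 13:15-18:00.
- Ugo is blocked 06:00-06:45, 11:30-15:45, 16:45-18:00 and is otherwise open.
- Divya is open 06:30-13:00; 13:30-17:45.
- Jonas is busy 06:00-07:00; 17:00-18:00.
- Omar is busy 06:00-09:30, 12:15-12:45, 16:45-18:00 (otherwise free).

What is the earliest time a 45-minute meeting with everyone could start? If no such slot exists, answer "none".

Idris free: 06:15-14:30, 15:00-17:30.
Hana free: 08:45-12:45, 13:15-18:00.
Ugo free: 06:45-11:30, 15:45-16:45 (invert busy blocks within the working day).
Divya free: 06:30-13:00, 13:30-17:45.
Jonas free: 07:00-17:00 (invert busy blocks within the working day).
Omar free: 09:30-12:15, 12:45-16:45 (invert busy blocks within the working day).
Idris ∩ Hana: 08:45-12:45, 13:15-14:30, 15:00-17:30.
Idris ∩ Hana ∩ Ugo: 08:45-11:30, 15:45-16:45.
Idris ∩ Hana ∩ Ugo ∩ Divya: 08:45-11:30, 15:45-16:45.
Idris ∩ Hana ∩ Ugo ∩ Divya ∩ Jonas: 08:45-11:30, 15:45-16:45.
Idris ∩ Hana ∩ Ugo ∩ Divya ∩ Jonas ∩ Omar: 09:30-11:30, 15:45-16:45.
Those are the intersection windows.
The first common window of at least 45 minutes is 09:30-11:30, so the earliest start is 09:30.

09:30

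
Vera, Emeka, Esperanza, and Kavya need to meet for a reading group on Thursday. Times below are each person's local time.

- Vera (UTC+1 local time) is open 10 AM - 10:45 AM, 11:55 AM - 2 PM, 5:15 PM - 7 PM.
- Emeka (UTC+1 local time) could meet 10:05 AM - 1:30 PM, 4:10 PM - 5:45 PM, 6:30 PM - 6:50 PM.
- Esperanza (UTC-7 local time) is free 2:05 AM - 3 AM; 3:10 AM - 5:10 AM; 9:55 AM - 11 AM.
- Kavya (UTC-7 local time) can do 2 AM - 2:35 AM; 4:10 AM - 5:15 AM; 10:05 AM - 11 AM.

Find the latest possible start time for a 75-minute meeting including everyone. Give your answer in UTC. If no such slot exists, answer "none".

none

Vera in UTC: 09:00-09:45, 10:55-13:00, 16:15-18:00 (subtract 1h to convert from UTC+1).
Emeka in UTC: 09:05-12:30, 15:10-16:45, 17:30-17:50 (subtract 1h to convert from UTC+1).
Esperanza in UTC: 09:05-10:00, 10:10-12:10, 16:55-18:00 (add 7h to convert from UTC-7).
Kavya in UTC: 09:00-09:35, 11:10-12:15, 17:05-18:00 (add 7h to convert from UTC-7).
Vera ∩ Emeka: 09:05-09:45, 10:55-12:30, 16:15-16:45, 17:30-17:50.
Vera ∩ Emeka ∩ Esperanza: 09:05-09:45, 10:55-12:10, 17:30-17:50.
Vera ∩ Emeka ∩ Esperanza ∩ Kavya: 09:05-09:35, 11:10-12:10, 17:30-17:50.
So the common availability across everyone is 09:05-09:35, 11:10-12:10, 17:30-17:50.
No common window is at least 75 minutes long.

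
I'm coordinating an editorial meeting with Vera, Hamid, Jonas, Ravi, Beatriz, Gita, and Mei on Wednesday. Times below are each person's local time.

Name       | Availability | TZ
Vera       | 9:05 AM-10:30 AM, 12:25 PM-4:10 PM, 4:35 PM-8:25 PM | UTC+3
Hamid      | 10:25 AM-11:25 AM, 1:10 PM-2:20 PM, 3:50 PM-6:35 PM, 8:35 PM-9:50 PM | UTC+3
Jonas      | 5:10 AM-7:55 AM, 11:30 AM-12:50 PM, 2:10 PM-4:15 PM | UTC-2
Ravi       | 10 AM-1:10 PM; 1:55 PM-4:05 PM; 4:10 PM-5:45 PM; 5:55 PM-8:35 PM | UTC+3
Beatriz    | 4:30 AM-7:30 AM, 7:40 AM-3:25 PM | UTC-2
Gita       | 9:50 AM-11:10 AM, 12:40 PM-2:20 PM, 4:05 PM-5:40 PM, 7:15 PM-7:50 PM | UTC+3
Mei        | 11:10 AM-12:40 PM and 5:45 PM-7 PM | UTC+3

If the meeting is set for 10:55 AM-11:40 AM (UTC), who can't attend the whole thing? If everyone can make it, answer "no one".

Gita, Hamid, Jonas, Mei

Vera in UTC: 06:05-07:30, 09:25-13:10, 13:35-17:25 (subtract 3h to convert from UTC+3).
Hamid in UTC: 07:25-08:25, 10:10-11:20, 12:50-15:35, 17:35-18:50 (subtract 3h to convert from UTC+3).
Jonas in UTC: 07:10-09:55, 13:30-14:50, 16:10-18:15 (add 2h to convert from UTC-2).
Ravi in UTC: 07:00-10:10, 10:55-13:05, 13:10-14:45, 14:55-17:35 (subtract 3h to convert from UTC+3).
Beatriz in UTC: 06:30-09:30, 09:40-17:25 (add 2h to convert from UTC-2).
Gita in UTC: 06:50-08:10, 09:40-11:20, 13:05-14:40, 16:15-16:50 (subtract 3h to convert from UTC+3).
Mei in UTC: 08:10-09:40, 14:45-16:00 (subtract 3h to convert from UTC+3).
Vera: free for 10:55-11:40. Hamid: not fully free for 10:55-11:40. Jonas: not fully free for 10:55-11:40. Ravi: free for 10:55-11:40. Beatriz: free for 10:55-11:40. Gita: not fully free for 10:55-11:40. Mei: not fully free for 10:55-11:40.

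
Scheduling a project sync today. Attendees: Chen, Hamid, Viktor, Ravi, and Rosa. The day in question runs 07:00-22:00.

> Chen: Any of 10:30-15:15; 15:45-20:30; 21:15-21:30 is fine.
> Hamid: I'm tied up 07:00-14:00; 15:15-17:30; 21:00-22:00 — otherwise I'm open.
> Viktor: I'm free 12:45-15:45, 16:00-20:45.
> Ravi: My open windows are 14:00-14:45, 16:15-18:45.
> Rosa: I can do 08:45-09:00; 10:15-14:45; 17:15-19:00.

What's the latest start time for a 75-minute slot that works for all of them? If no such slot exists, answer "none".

Chen free: 10:30-15:15, 15:45-20:30, 21:15-21:30.
Hamid free: 14:00-15:15, 17:30-21:00 (invert busy blocks within the working day).
Viktor free: 12:45-15:45, 16:00-20:45.
Ravi free: 14:00-14:45, 16:15-18:45.
Rosa free: 08:45-09:00, 10:15-14:45, 17:15-19:00.
Chen ∩ Hamid: 14:00-15:15, 17:30-20:30.
Chen ∩ Hamid ∩ Viktor: 14:00-15:15, 17:30-20:30.
Chen ∩ Hamid ∩ Viktor ∩ Ravi: 14:00-14:45, 17:30-18:45.
Chen ∩ Hamid ∩ Viktor ∩ Ravi ∩ Rosa: 14:00-14:45, 17:30-18:45.
Those are the intersection windows.
The last common window of at least 75 minutes is 17:30-18:45; a 75-minute meeting can start as late as 17:30 and still end by 18:45.

17:30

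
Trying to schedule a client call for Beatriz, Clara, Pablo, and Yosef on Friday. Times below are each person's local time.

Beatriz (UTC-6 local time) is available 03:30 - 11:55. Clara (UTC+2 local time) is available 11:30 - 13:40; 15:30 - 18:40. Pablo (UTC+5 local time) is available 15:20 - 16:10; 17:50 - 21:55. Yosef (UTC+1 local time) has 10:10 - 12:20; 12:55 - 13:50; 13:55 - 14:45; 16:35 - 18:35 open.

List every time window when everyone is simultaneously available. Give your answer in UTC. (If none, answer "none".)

Beatriz in UTC: 09:30-17:55 (add 6h to convert from UTC-6).
Clara in UTC: 09:30-11:40, 13:30-16:40 (subtract 2h to convert from UTC+2).
Pablo in UTC: 10:20-11:10, 12:50-16:55 (subtract 5h to convert from UTC+5).
Yosef in UTC: 09:10-11:20, 11:55-12:50, 12:55-13:45, 15:35-17:35 (subtract 1h to convert from UTC+1).
Beatriz ∩ Clara: 09:30-11:40, 13:30-16:40.
Beatriz ∩ Clara ∩ Pablo: 10:20-11:10, 13:30-16:40.
Beatriz ∩ Clara ∩ Pablo ∩ Yosef: 10:20-11:10, 13:30-13:45, 15:35-16:40.
So the common availability across everyone is 10:20-11:10, 13:30-13:45, 15:35-16:40.

10:20-11:10, 13:30-13:45, 15:35-16:40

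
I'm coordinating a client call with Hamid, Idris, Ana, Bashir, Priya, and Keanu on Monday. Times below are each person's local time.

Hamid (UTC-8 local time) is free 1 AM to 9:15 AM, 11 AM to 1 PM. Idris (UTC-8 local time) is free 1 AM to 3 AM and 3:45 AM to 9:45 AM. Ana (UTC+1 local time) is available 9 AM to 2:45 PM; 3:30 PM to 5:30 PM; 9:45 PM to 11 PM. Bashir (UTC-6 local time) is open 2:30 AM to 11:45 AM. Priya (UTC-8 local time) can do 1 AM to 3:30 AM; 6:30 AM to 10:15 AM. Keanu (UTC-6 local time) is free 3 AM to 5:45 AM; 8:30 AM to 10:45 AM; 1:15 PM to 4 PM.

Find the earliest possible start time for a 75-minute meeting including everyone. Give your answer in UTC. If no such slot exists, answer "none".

09:00

Hamid in UTC: 09:00-17:15, 19:00-21:00 (add 8h to convert from UTC-8).
Idris in UTC: 09:00-11:00, 11:45-17:45 (add 8h to convert from UTC-8).
Ana in UTC: 08:00-13:45, 14:30-16:30, 20:45-22:00 (subtract 1h to convert from UTC+1).
Bashir in UTC: 08:30-17:45 (add 6h to convert from UTC-6).
Priya in UTC: 09:00-11:30, 14:30-18:15 (add 8h to convert from UTC-8).
Keanu in UTC: 09:00-11:45, 14:30-16:45, 19:15-22:00 (add 6h to convert from UTC-6).
Hamid ∩ Idris: 09:00-11:00, 11:45-17:15.
Hamid ∩ Idris ∩ Ana: 09:00-11:00, 11:45-13:45, 14:30-16:30.
Hamid ∩ Idris ∩ Ana ∩ Bashir: 09:00-11:00, 11:45-13:45, 14:30-16:30.
Hamid ∩ Idris ∩ Ana ∩ Bashir ∩ Priya: 09:00-11:00, 14:30-16:30.
Hamid ∩ Idris ∩ Ana ∩ Bashir ∩ Priya ∩ Keanu: 09:00-11:00, 14:30-16:30.
The first common window of at least 75 minutes is 09:00-11:00, so the earliest start is 09:00.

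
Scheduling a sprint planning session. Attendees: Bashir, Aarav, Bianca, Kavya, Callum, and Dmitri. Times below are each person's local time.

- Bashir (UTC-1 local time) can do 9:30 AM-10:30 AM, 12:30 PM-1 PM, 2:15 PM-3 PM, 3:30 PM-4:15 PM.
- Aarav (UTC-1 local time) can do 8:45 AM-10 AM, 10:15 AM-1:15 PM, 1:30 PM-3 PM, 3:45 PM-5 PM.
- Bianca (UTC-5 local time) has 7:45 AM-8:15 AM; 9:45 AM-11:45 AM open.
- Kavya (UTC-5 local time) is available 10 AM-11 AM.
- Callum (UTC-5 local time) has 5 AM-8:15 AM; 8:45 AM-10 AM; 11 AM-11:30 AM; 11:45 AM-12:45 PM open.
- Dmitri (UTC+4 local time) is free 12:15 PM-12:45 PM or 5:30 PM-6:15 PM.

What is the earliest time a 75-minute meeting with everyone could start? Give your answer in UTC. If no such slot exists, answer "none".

none

Bashir in UTC: 10:30-11:30, 13:30-14:00, 15:15-16:00, 16:30-17:15 (add 1h to convert from UTC-1).
Aarav in UTC: 09:45-11:00, 11:15-14:15, 14:30-16:00, 16:45-18:00 (add 1h to convert from UTC-1).
Bianca in UTC: 12:45-13:15, 14:45-16:45 (add 5h to convert from UTC-5).
Kavya in UTC: 15:00-16:00 (add 5h to convert from UTC-5).
Callum in UTC: 10:00-13:15, 13:45-15:00, 16:00-16:30, 16:45-17:45 (add 5h to convert from UTC-5).
Dmitri in UTC: 08:15-08:45, 13:30-14:15 (subtract 4h to convert from UTC+4).
Bashir ∩ Aarav: 10:30-11:00, 11:15-11:30, 13:30-14:00, 15:15-16:00, 16:45-17:15.
Bashir ∩ Aarav ∩ Bianca: 15:15-16:00.
Bashir ∩ Aarav ∩ Bianca ∩ Kavya: 15:15-16:00.
Bashir ∩ Aarav ∩ Bianca ∩ Kavya ∩ Callum: ∅.
Bashir ∩ Aarav ∩ Bianca ∩ Kavya ∩ Callum ∩ Dmitri: ∅.
There is no time when everyone is free.
No common window is at least 75 minutes long.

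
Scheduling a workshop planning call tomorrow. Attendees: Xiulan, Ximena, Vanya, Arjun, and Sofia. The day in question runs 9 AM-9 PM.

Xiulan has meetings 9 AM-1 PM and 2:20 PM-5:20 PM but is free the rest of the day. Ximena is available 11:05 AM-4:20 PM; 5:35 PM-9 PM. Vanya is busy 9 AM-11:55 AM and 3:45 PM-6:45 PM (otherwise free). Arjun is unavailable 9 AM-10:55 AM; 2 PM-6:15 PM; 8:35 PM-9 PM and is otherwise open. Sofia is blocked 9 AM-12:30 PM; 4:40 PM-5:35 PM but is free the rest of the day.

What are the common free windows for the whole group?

13:00-14:00, 18:45-20:35

Xiulan free: 13:00-14:20, 17:20-21:00 (invert busy blocks within the working day).
Ximena free: 11:05-16:20, 17:35-21:00.
Vanya free: 11:55-15:45, 18:45-21:00 (invert busy blocks within the working day).
Arjun free: 10:55-14:00, 18:15-20:35 (invert busy blocks within the working day).
Sofia free: 12:30-16:40, 17:35-21:00 (invert busy blocks within the working day).
Xiulan ∩ Ximena: 13:00-14:20, 17:35-21:00.
Xiulan ∩ Ximena ∩ Vanya: 13:00-14:20, 18:45-21:00.
Xiulan ∩ Ximena ∩ Vanya ∩ Arjun: 13:00-14:00, 18:45-20:35.
Xiulan ∩ Ximena ∩ Vanya ∩ Arjun ∩ Sofia: 13:00-14:00, 18:45-20:35.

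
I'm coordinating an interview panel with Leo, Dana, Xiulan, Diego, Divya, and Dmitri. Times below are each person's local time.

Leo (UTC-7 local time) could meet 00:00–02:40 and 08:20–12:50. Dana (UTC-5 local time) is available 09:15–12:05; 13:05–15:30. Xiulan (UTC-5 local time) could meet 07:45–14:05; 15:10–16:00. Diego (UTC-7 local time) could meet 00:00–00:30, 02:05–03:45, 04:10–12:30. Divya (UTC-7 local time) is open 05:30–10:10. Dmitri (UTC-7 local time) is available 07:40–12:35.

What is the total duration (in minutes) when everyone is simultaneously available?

105

Leo in UTC: 07:00-09:40, 15:20-19:50 (add 7h to convert from UTC-7).
Dana in UTC: 14:15-17:05, 18:05-20:30 (add 5h to convert from UTC-5).
Xiulan in UTC: 12:45-19:05, 20:10-21:00 (add 5h to convert from UTC-5).
Diego in UTC: 07:00-07:30, 09:05-10:45, 11:10-19:30 (add 7h to convert from UTC-7).
Divya in UTC: 12:30-17:10 (add 7h to convert from UTC-7).
Dmitri in UTC: 14:40-19:35 (add 7h to convert from UTC-7).
Leo ∩ Dana: 15:20-17:05, 18:05-19:50.
Leo ∩ Dana ∩ Xiulan: 15:20-17:05, 18:05-19:05.
Leo ∩ Dana ∩ Xiulan ∩ Diego: 15:20-17:05, 18:05-19:05.
Leo ∩ Dana ∩ Xiulan ∩ Diego ∩ Divya: 15:20-17:05.
Leo ∩ Dana ∩ Xiulan ∩ Diego ∩ Divya ∩ Dmitri: 15:20-17:05.
Those are the intersection windows.
That's a single block of 105 minutes.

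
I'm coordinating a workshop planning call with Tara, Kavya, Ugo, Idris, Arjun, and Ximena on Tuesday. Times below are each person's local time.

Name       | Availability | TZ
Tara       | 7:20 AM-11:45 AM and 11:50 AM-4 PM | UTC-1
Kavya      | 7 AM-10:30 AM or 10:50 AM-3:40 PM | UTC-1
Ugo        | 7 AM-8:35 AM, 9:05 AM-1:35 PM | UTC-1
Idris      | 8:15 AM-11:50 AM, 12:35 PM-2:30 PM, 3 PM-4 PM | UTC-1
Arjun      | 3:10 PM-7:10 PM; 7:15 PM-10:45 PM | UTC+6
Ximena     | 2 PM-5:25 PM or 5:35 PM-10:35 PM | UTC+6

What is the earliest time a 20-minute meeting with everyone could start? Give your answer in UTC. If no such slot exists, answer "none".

Tara in UTC: 08:20-12:45, 12:50-17:00 (add 1h to convert from UTC-1).
Kavya in UTC: 08:00-11:30, 11:50-16:40 (add 1h to convert from UTC-1).
Ugo in UTC: 08:00-09:35, 10:05-14:35 (add 1h to convert from UTC-1).
Idris in UTC: 09:15-12:50, 13:35-15:30, 16:00-17:00 (add 1h to convert from UTC-1).
Arjun in UTC: 09:10-13:10, 13:15-16:45 (subtract 6h to convert from UTC+6).
Ximena in UTC: 08:00-11:25, 11:35-16:35 (subtract 6h to convert from UTC+6).
Tara ∩ Kavya: 08:20-11:30, 11:50-12:45, 12:50-16:40.
Tara ∩ Kavya ∩ Ugo: 08:20-09:35, 10:05-11:30, 11:50-12:45, 12:50-14:35.
Tara ∩ Kavya ∩ Ugo ∩ Idris: 09:15-09:35, 10:05-11:30, 11:50-12:45, 13:35-14:35.
Tara ∩ Kavya ∩ Ugo ∩ Idris ∩ Arjun: 09:15-09:35, 10:05-11:30, 11:50-12:45, 13:35-14:35.
Tara ∩ Kavya ∩ Ugo ∩ Idris ∩ Arjun ∩ Ximena: 09:15-09:35, 10:05-11:25, 11:50-12:45, 13:35-14:35.
The first common window of at least 20 minutes is 09:15-09:35, so the earliest start is 09:15.

09:15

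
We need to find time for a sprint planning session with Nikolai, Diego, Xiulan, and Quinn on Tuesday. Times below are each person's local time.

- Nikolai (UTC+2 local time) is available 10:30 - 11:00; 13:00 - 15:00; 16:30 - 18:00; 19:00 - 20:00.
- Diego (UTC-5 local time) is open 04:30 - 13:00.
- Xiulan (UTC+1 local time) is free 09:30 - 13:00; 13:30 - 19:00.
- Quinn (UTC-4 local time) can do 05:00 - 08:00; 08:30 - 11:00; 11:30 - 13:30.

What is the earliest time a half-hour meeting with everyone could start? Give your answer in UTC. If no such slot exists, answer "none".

11:00

Nikolai in UTC: 08:30-09:00, 11:00-13:00, 14:30-16:00, 17:00-18:00 (subtract 2h to convert from UTC+2).
Diego in UTC: 09:30-18:00 (add 5h to convert from UTC-5).
Xiulan in UTC: 08:30-12:00, 12:30-18:00 (subtract 1h to convert from UTC+1).
Quinn in UTC: 09:00-12:00, 12:30-15:00, 15:30-17:30 (add 4h to convert from UTC-4).
Nikolai ∩ Diego: 11:00-13:00, 14:30-16:00, 17:00-18:00.
Nikolai ∩ Diego ∩ Xiulan: 11:00-12:00, 12:30-13:00, 14:30-16:00, 17:00-18:00.
Nikolai ∩ Diego ∩ Xiulan ∩ Quinn: 11:00-12:00, 12:30-13:00, 14:30-15:00, 15:30-16:00, 17:00-17:30.
Those are the intersection windows.
The first common window of at least 30 minutes is 11:00-12:00, so the earliest start is 11:00.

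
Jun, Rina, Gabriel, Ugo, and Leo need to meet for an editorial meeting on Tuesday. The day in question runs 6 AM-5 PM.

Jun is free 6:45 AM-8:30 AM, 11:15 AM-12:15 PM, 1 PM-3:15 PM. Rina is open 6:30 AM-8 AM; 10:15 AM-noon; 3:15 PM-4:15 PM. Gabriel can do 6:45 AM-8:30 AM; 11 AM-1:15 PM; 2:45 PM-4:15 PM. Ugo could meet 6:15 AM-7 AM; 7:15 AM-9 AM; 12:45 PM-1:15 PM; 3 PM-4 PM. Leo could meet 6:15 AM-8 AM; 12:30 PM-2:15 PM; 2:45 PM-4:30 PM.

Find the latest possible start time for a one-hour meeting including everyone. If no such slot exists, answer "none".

none

Jun ∩ Rina: 06:45-08:00, 11:15-12:00.
Jun ∩ Rina ∩ Gabriel: 06:45-08:00, 11:15-12:00.
Jun ∩ Rina ∩ Gabriel ∩ Ugo: 06:45-07:00, 07:15-08:00.
Jun ∩ Rina ∩ Gabriel ∩ Ugo ∩ Leo: 06:45-07:00, 07:15-08:00.
Those are the intersection windows.
No common window is at least 60 minutes long.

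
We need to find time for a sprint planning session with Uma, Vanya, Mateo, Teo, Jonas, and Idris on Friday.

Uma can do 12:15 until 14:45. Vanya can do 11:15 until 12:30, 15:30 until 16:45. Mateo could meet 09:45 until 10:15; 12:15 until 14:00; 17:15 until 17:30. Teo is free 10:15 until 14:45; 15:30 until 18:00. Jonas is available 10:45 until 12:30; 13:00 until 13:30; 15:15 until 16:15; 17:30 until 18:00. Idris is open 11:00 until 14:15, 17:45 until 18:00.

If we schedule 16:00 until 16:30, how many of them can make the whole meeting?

Vanya and Teo can make the full 16:00-16:30 slot — that's 2.

2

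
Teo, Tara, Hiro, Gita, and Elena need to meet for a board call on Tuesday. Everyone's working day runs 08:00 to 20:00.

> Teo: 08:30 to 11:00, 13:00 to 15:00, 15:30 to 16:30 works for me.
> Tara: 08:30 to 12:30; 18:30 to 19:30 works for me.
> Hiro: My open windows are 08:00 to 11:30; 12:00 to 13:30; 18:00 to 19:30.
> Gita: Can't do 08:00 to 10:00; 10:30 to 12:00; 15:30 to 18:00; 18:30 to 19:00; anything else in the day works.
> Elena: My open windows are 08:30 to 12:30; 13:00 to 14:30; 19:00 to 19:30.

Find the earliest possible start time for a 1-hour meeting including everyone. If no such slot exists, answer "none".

none

Teo free: 08:30-11:00, 13:00-15:00, 15:30-16:30.
Tara free: 08:30-12:30, 18:30-19:30.
Hiro free: 08:00-11:30, 12:00-13:30, 18:00-19:30.
Gita free: 10:00-10:30, 12:00-15:30, 18:00-18:30, 19:00-20:00 (invert busy blocks within the working day).
Elena free: 08:30-12:30, 13:00-14:30, 19:00-19:30.
Teo ∩ Tara: 08:30-11:00.
Teo ∩ Tara ∩ Hiro: 08:30-11:00.
Teo ∩ Tara ∩ Hiro ∩ Gita: 10:00-10:30.
Teo ∩ Tara ∩ Hiro ∩ Gita ∩ Elena: 10:00-10:30.
So the common availability across everyone is 10:00-10:30.
No common window is at least 60 minutes long.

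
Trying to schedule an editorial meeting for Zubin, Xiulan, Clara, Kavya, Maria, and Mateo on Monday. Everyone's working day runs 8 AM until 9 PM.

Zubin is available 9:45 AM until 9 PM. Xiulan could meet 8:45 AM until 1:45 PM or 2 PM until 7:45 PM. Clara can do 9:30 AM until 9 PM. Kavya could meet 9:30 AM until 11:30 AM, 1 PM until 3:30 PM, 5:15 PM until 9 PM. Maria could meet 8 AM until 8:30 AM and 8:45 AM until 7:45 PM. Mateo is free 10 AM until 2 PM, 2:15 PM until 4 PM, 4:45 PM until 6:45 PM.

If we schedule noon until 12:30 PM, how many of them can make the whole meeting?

Zubin, Xiulan, Clara, Maria, and Mateo can make the full 12:00-12:30 slot — that's 5.

5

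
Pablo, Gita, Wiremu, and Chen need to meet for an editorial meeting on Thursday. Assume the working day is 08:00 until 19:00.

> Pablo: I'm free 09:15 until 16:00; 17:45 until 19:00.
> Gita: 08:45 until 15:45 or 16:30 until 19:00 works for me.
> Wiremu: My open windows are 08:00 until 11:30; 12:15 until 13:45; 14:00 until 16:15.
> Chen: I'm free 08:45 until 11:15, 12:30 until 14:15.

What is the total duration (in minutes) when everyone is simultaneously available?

210

Pablo ∩ Gita: 09:15-15:45, 17:45-19:00.
Pablo ∩ Gita ∩ Wiremu: 09:15-11:30, 12:15-13:45, 14:00-15:45.
Pablo ∩ Gita ∩ Wiremu ∩ Chen: 09:15-11:15, 12:30-13:45, 14:00-14:15.
Summing the common windows: 120 + 75 + 15 = 210 minutes.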